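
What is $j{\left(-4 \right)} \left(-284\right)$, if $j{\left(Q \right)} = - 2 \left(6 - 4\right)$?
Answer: $1136$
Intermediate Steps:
$j{\left(Q \right)} = -4$ ($j{\left(Q \right)} = - 2 \left(6 - 4\right) = \left(-2\right) 2 = -4$)
$j{\left(-4 \right)} \left(-284\right) = \left(-4\right) \left(-284\right) = 1136$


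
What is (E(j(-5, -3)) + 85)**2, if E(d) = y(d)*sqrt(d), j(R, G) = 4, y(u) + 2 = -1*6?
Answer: 4761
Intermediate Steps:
y(u) = -8 (y(u) = -2 - 1*6 = -2 - 6 = -8)
E(d) = -8*sqrt(d)
(E(j(-5, -3)) + 85)**2 = (-8*sqrt(4) + 85)**2 = (-8*2 + 85)**2 = (-16 + 85)**2 = 69**2 = 4761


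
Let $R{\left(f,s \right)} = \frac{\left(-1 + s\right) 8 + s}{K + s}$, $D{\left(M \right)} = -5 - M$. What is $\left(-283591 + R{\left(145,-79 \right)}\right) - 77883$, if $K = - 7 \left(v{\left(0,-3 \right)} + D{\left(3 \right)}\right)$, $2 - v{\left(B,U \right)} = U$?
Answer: $- \frac{20964773}{58} \approx -3.6146 \cdot 10^{5}$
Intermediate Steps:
$v{\left(B,U \right)} = 2 - U$
$K = 21$ ($K = - 7 \left(\left(2 - -3\right) - 8\right) = - 7 \left(\left(2 + 3\right) - 8\right) = - 7 \left(5 - 8\right) = \left(-7\right) \left(-3\right) = 21$)
$R{\left(f,s \right)} = \frac{-8 + 9 s}{21 + s}$ ($R{\left(f,s \right)} = \frac{\left(-1 + s\right) 8 + s}{21 + s} = \frac{\left(-8 + 8 s\right) + s}{21 + s} = \frac{-8 + 9 s}{21 + s}$)
$\left(-283591 + R{\left(145,-79 \right)}\right) - 77883 = \left(-283591 + \frac{-8 + 9 \left(-79\right)}{21 - 79}\right) - 77883 = \left(-283591 + \frac{-8 - 711}{-58}\right) - 77883 = \left(-283591 - - \frac{719}{58}\right) - 77883 = \left(-283591 + \frac{719}{58}\right) - 77883 = - \frac{16447559}{58} - 77883 = - \frac{20964773}{58}$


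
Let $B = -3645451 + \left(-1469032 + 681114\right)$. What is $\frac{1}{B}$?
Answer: $- \frac{1}{4433369} \approx -2.2556 \cdot 10^{-7}$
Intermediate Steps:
$B = -4433369$ ($B = -3645451 - 787918 = -4433369$)
$\frac{1}{B} = \frac{1}{-4433369} = - \frac{1}{4433369}$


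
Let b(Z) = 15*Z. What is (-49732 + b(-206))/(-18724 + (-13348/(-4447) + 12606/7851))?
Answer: 307365909389/108926265233 ≈ 2.8218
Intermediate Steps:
(-49732 + b(-206))/(-18724 + (-13348/(-4447) + 12606/7851)) = (-49732 + 15*(-206))/(-18724 + (-13348/(-4447) + 12606/7851)) = (-49732 - 3090)/(-18724 + (-13348*(-1/4447) + 12606*(1/7851))) = -52822/(-18724 + (13348/4447 + 4202/2617)) = -52822/(-18724 + 53618010/11637799) = -52822/(-217852530466/11637799) = -52822*(-11637799/217852530466) = 307365909389/108926265233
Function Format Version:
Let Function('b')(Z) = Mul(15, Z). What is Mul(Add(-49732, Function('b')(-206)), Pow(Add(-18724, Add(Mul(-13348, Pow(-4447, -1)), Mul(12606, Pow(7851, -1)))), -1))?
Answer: Rational(307365909389, 108926265233) ≈ 2.8218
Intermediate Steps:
Mul(Add(-49732, Function('b')(-206)), Pow(Add(-18724, Add(Mul(-13348, Pow(-4447, -1)), Mul(12606, Pow(7851, -1)))), -1)) = Mul(Add(-49732, Mul(15, -206)), Pow(Add(-18724, Add(Mul(-13348, Pow(-4447, -1)), Mul(12606, Pow(7851, -1)))), -1)) = Mul(Add(-49732, -3090), Pow(Add(-18724, Add(Mul(-13348, Rational(-1, 4447)), Mul(12606, Rational(1, 7851)))), -1)) = Mul(-52822, Pow(Add(-18724, Add(Rational(13348, 4447), Rational(4202, 2617))), -1)) = Mul(-52822, Pow(Add(-18724, Rational(53618010, 11637799)), -1)) = Mul(-52822, Pow(Rational(-217852530466, 11637799), -1)) = Mul(-52822, Rational(-11637799, 217852530466)) = Rational(307365909389, 108926265233)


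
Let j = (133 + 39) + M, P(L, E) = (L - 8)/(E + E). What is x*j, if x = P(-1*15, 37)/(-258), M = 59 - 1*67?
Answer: 943/4773 ≈ 0.19757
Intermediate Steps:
P(L, E) = (-8 + L)/(2*E) (P(L, E) = (-8 + L)/((2*E)) = (-8 + L)*(1/(2*E)) = (-8 + L)/(2*E))
M = -8 (M = 59 - 67 = -8)
j = 164 (j = (133 + 39) - 8 = 172 - 8 = 164)
x = 23/19092 (x = ((½)*(-8 - 1*15)/37)/(-258) = ((½)*(1/37)*(-8 - 15))*(-1/258) = ((½)*(1/37)*(-23))*(-1/258) = -23/74*(-1/258) = 23/19092 ≈ 0.0012047)
x*j = (23/19092)*164 = 943/4773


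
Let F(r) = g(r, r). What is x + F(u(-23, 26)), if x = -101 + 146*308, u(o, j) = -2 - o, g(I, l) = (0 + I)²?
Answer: 45308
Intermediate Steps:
g(I, l) = I²
F(r) = r²
x = 44867 (x = -101 + 44968 = 44867)
x + F(u(-23, 26)) = 44867 + (-2 - 1*(-23))² = 44867 + (-2 + 23)² = 44867 + 21² = 44867 + 441 = 45308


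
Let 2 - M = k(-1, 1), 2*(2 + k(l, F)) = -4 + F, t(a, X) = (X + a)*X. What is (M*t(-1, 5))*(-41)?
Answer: -4510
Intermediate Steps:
t(a, X) = X*(X + a)
k(l, F) = -4 + F/2 (k(l, F) = -2 + (-4 + F)/2 = -2 + (-2 + F/2) = -4 + F/2)
M = 11/2 (M = 2 - (-4 + (1/2)*1) = 2 - (-4 + 1/2) = 2 - 1*(-7/2) = 2 + 7/2 = 11/2 ≈ 5.5000)
(M*t(-1, 5))*(-41) = (11*(5*(5 - 1))/2)*(-41) = (11*(5*4)/2)*(-41) = ((11/2)*20)*(-41) = 110*(-41) = -4510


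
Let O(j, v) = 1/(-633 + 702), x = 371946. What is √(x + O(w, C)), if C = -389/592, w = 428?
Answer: 5*√70833399/69 ≈ 609.87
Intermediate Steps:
C = -389/592 (C = -389*1/592 = -389/592 ≈ -0.65709)
O(j, v) = 1/69
√(x + O(w, C)) = √(371946 + 1/69) = √(25664275/69) = 5*√70833399/69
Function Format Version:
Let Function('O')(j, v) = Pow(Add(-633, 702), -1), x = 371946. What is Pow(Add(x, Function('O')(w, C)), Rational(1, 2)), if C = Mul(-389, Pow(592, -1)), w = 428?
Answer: Mul(Rational(5, 69), Pow(70833399, Rational(1, 2))) ≈ 609.87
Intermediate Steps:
C = Rational(-389, 592) (C = Mul(-389, Rational(1, 592)) = Rational(-389, 592) ≈ -0.65709)
Function('O')(j, v) = Rational(1, 69) (Function('O')(j, v) = Pow(69, -1) = Rational(1, 69))
Pow(Add(x, Function('O')(w, C)), Rational(1, 2)) = Pow(Add(371946, Rational(1, 69)), Rational(1, 2)) = Pow(Rational(25664275, 69), Rational(1, 2)) = Mul(Rational(5, 69), Pow(70833399, Rational(1, 2)))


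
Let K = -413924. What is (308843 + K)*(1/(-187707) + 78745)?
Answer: -517733656658278/62569 ≈ -8.2746e+9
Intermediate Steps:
(308843 + K)*(1/(-187707) + 78745) = (308843 - 413924)*(1/(-187707) + 78745) = -105081*(-1/187707 + 78745) = -105081*14780987714/187707 = -517733656658278/62569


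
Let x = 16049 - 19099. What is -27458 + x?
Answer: -30508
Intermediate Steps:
x = -3050
-27458 + x = -27458 - 3050 = -30508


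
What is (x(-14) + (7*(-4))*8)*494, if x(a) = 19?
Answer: -101270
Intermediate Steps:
(x(-14) + (7*(-4))*8)*494 = (19 + (7*(-4))*8)*494 = (19 - 28*8)*494 = (19 - 224)*494 = -205*494 = -101270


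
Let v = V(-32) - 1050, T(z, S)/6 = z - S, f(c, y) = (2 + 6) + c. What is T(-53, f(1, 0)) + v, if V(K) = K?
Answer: -1454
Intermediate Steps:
f(c, y) = 8 + c
T(z, S) = -6*S + 6*z (T(z, S) = 6*(z - S) = -6*S + 6*z)
v = -1082 (v = -32 - 1050 = -1082)
T(-53, f(1, 0)) + v = (-6*(8 + 1) + 6*(-53)) - 1082 = (-6*9 - 318) - 1082 = (-54 - 318) - 1082 = -372 - 1082 = -1454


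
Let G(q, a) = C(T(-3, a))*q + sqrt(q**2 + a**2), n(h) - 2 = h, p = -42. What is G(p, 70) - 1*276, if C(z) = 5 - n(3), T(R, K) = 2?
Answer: -276 + 14*sqrt(34) ≈ -194.37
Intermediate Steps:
n(h) = 2 + h
C(z) = 0 (C(z) = 5 - (2 + 3) = 5 - 1*5 = 5 - 5 = 0)
G(q, a) = sqrt(a**2 + q**2) (G(q, a) = 0*q + sqrt(q**2 + a**2) = 0 + sqrt(a**2 + q**2) = sqrt(a**2 + q**2))
G(p, 70) - 1*276 = sqrt(70**2 + (-42)**2) - 1*276 = sqrt(4900 + 1764) - 276 = sqrt(6664) - 276 = 14*sqrt(34) - 276 = -276 + 14*sqrt(34)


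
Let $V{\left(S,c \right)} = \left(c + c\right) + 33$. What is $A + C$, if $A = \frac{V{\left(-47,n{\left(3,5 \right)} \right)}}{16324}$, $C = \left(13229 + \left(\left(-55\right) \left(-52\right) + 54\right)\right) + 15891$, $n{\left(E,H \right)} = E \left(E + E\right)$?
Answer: $\frac{522923085}{16324} \approx 32034.0$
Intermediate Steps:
$n{\left(E,H \right)} = 2 E^{2}$ ($n{\left(E,H \right)} = E 2 E = 2 E^{2}$)
$V{\left(S,c \right)} = 33 + 2 c$ ($V{\left(S,c \right)} = 2 c + 33 = 33 + 2 c$)
$C = 32034$ ($C = \left(13229 + \left(2860 + 54\right)\right) + 15891 = \left(13229 + 2914\right) + 15891 = 16143 + 15891 = 32034$)
$A = \frac{69}{16324}$ ($A = \frac{33 + 2 \cdot 2 \cdot 3^{2}}{16324} = \left(33 + 2 \cdot 2 \cdot 9\right) \frac{1}{16324} = \left(33 + 2 \cdot 18\right) \frac{1}{16324} = \left(33 + 36\right) \frac{1}{16324} = 69 \cdot \frac{1}{16324} = \frac{69}{16324} \approx 0.0042269$)
$A + C = \frac{69}{16324} + 32034 = \frac{522923085}{16324}$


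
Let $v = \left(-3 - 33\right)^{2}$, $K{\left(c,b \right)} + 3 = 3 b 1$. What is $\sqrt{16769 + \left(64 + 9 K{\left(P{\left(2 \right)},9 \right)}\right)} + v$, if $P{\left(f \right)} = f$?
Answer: $1296 + \sqrt{17049} \approx 1426.6$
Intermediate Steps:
$K{\left(c,b \right)} = -3 + 3 b$ ($K{\left(c,b \right)} = -3 + 3 b 1 = -3 + 3 b$)
$v = 1296$ ($v = \left(-36\right)^{2} = 1296$)
$\sqrt{16769 + \left(64 + 9 K{\left(P{\left(2 \right)},9 \right)}\right)} + v = \sqrt{16769 + \left(64 + 9 \left(-3 + 3 \cdot 9\right)\right)} + 1296 = \sqrt{16769 + \left(64 + 9 \left(-3 + 27\right)\right)} + 1296 = \sqrt{16769 + \left(64 + 9 \cdot 24\right)} + 1296 = \sqrt{16769 + \left(64 + 216\right)} + 1296 = \sqrt{16769 + 280} + 1296 = \sqrt{17049} + 1296 = 1296 + \sqrt{17049}$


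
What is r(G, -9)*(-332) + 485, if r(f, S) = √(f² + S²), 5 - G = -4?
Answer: 485 - 2988*√2 ≈ -3740.7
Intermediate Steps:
G = 9 (G = 5 - 1*(-4) = 5 + 4 = 9)
r(f, S) = √(S² + f²)
r(G, -9)*(-332) + 485 = √((-9)² + 9²)*(-332) + 485 = √(81 + 81)*(-332) + 485 = √162*(-332) + 485 = (9*√2)*(-332) + 485 = -2988*√2 + 485 = 485 - 2988*√2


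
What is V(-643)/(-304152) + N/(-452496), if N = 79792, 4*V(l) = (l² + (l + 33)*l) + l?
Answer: -800956867/955746968 ≈ -0.83804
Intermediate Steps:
V(l) = l/4 + l²/4 + l*(33 + l)/4 (V(l) = ((l² + (l + 33)*l) + l)/4 = ((l² + (33 + l)*l) + l)/4 = ((l² + l*(33 + l)) + l)/4 = (l + l² + l*(33 + l))/4 = l/4 + l²/4 + l*(33 + l)/4)
V(-643)/(-304152) + N/(-452496) = ((½)*(-643)*(17 - 643))/(-304152) + 79792/(-452496) = ((½)*(-643)*(-626))*(-1/304152) + 79792*(-1/452496) = 201259*(-1/304152) - 4987/28281 = -201259/304152 - 4987/28281 = -800956867/955746968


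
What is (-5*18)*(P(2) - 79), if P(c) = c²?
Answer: 6750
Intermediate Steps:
(-5*18)*(P(2) - 79) = (-5*18)*(2² - 79) = -90*(4 - 79) = -90*(-75) = 6750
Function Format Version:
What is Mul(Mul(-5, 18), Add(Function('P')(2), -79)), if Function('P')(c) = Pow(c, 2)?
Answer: 6750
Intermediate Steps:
Mul(Mul(-5, 18), Add(Function('P')(2), -79)) = Mul(Mul(-5, 18), Add(Pow(2, 2), -79)) = Mul(-90, Add(4, -79)) = Mul(-90, -75) = 6750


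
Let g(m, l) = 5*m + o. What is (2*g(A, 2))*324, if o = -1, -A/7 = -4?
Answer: 90072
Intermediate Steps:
A = 28 (A = -7*(-4) = 28)
g(m, l) = -1 + 5*m (g(m, l) = 5*m - 1 = -1 + 5*m)
(2*g(A, 2))*324 = (2*(-1 + 5*28))*324 = (2*(-1 + 140))*324 = (2*139)*324 = 278*324 = 90072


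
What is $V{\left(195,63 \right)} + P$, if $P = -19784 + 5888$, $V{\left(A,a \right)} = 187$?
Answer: $-13709$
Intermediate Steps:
$P = -13896$
$V{\left(195,63 \right)} + P = 187 - 13896 = -13709$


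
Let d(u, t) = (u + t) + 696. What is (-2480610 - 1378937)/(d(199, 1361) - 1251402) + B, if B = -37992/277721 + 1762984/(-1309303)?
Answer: 729671817436116421/454215640797302598 ≈ 1.6064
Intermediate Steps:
d(u, t) = 696 + t + u (d(u, t) = (t + u) + 696 = 696 + t + u)
B = -539360719040/363620938463 (B = -37992*1/277721 + 1762984*(-1/1309303) = -37992/277721 - 1762984/1309303 = -539360719040/363620938463 ≈ -1.4833)
(-2480610 - 1378937)/(d(199, 1361) - 1251402) + B = (-2480610 - 1378937)/((696 + 1361 + 199) - 1251402) - 539360719040/363620938463 = -3859547/(2256 - 1251402) - 539360719040/363620938463 = -3859547/(-1249146) - 539360719040/363620938463 = -3859547*(-1/1249146) - 539360719040/363620938463 = 3859547/1249146 - 539360719040/363620938463 = 729671817436116421/454215640797302598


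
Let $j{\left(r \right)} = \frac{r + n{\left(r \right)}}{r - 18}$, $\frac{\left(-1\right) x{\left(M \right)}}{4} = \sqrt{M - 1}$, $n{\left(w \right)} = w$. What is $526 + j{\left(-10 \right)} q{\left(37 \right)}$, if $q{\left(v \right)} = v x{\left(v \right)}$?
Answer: $- \frac{758}{7} \approx -108.29$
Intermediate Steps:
$x{\left(M \right)} = - 4 \sqrt{-1 + M}$ ($x{\left(M \right)} = - 4 \sqrt{M - 1} = - 4 \sqrt{-1 + M}$)
$j{\left(r \right)} = \frac{2 r}{-18 + r}$ ($j{\left(r \right)} = \frac{r + r}{r - 18} = \frac{2 r}{-18 + r}$)
$q{\left(v \right)} = - 4 v \sqrt{-1 + v}$ ($q{\left(v \right)} = v \left(- 4 \sqrt{-1 + v}\right) = - 4 v \sqrt{-1 + v}$)
$526 + j{\left(-10 \right)} q{\left(37 \right)} = 526 + 2 \left(-10\right) \frac{1}{-18 - 10} \left(\left(-4\right) 37 \sqrt{-1 + 37}\right) = 526 + 2 \left(-10\right) \frac{1}{-28} \left(\left(-4\right) 37 \sqrt{36}\right) = 526 + 2 \left(-10\right) \left(- \frac{1}{28}\right) \left(\left(-4\right) 37 \cdot 6\right) = 526 + \frac{5}{7} \left(-888\right) = 526 - \frac{4440}{7} = - \frac{758}{7}$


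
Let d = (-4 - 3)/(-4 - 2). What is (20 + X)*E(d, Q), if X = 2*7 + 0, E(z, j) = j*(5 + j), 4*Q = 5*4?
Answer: 1700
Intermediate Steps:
Q = 5 (Q = (5*4)/4 = (¼)*20 = 5)
d = 7/6 (d = -7/(-6) = -7*(-⅙) = 7/6 ≈ 1.1667)
X = 14 (X = 14 + 0 = 14)
(20 + X)*E(d, Q) = (20 + 14)*(5*(5 + 5)) = 34*(5*10) = 34*50 = 1700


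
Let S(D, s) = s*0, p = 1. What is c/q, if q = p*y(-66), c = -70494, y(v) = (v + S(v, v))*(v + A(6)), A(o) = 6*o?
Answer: -11749/330 ≈ -35.603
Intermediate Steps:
S(D, s) = 0
y(v) = v*(36 + v) (y(v) = (v + 0)*(v + 6*6) = v*(v + 36) = v*(36 + v))
q = 1980 (q = 1*(-66*(36 - 66)) = 1*(-66*(-30)) = 1*1980 = 1980)
c/q = -70494/1980 = -70494*1/1980 = -11749/330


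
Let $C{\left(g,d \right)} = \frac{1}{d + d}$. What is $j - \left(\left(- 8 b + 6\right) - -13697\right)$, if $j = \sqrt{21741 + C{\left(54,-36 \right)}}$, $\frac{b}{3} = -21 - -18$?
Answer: $-13775 + \frac{\sqrt{3130702}}{12} \approx -13628.0$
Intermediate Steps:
$b = -9$ ($b = 3 \left(-21 - -18\right) = 3 \left(-21 + 18\right) = 3 \left(-3\right) = -9$)
$C{\left(g,d \right)} = \frac{1}{2 d}$
$j = \frac{\sqrt{3130702}}{12}$ ($j = \sqrt{21741 + \frac{1}{2 \left(-36\right)}} = \sqrt{21741 + \frac{1}{2} \left(- \frac{1}{36}\right)} = \sqrt{21741 - \frac{1}{72}} = \sqrt{\frac{1565351}{72}} = \frac{\sqrt{3130702}}{12} \approx 147.45$)
$j - \left(\left(- 8 b + 6\right) - -13697\right) = \frac{\sqrt{3130702}}{12} - \left(\left(\left(-8\right) \left(-9\right) + 6\right) - -13697\right) = \frac{\sqrt{3130702}}{12} - \left(\left(72 + 6\right) + 13697\right) = \frac{\sqrt{3130702}}{12} - \left(78 + 13697\right) = \frac{\sqrt{3130702}}{12} - 13775 = -13775 + \frac{\sqrt{3130702}}{12}$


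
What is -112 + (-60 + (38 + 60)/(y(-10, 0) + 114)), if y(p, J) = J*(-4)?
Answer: -9755/57 ≈ -171.14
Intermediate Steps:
y(p, J) = -4*J
-112 + (-60 + (38 + 60)/(y(-10, 0) + 114)) = -112 + (-60 + (38 + 60)/(-4*0 + 114)) = -112 + (-60 + 98/(0 + 114)) = -112 + (-60 + 98/114) = -112 + (-60 + 98*(1/114)) = -112 + (-60 + 49/57) = -112 - 3371/57 = -9755/57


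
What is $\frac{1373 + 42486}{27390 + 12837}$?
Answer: $\frac{43859}{40227} \approx 1.0903$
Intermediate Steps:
$\frac{1373 + 42486}{27390 + 12837} = \frac{43859}{40227}$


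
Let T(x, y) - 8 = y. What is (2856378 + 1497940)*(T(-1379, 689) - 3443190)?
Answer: -14989709234774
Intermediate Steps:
T(x, y) = 8 + y
(2856378 + 1497940)*(T(-1379, 689) - 3443190) = (2856378 + 1497940)*((8 + 689) - 3443190) = 4354318*(697 - 3443190) = 4354318*(-3442493) = -14989709234774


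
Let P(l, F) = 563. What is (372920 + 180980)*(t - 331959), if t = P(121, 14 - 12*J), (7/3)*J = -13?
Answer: -183560244400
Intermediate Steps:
J = -39/7 (J = (3/7)*(-13) = -39/7 ≈ -5.5714)
t = 563
(372920 + 180980)*(t - 331959) = (372920 + 180980)*(563 - 331959) = 553900*(-331396) = -183560244400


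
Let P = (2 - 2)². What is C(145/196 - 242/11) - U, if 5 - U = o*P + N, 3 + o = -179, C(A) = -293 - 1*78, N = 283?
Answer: -93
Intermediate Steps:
P = 0 (P = 0² = 0)
C(A) = -371 (C(A) = -293 - 78 = -371)
o = -182 (o = -3 - 179 = -182)
U = -278 (U = 5 - (-182*0 + 283) = 5 - (0 + 283) = 5 - 1*283 = 5 - 283 = -278)
C(145/196 - 242/11) - U = -371 - 1*(-278) = -371 + 278 = -93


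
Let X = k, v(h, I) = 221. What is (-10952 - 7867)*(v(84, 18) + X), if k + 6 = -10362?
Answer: 190956393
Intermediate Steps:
k = -10368 (k = -6 - 10362 = -10368)
X = -10368
(-10952 - 7867)*(v(84, 18) + X) = (-10952 - 7867)*(221 - 10368) = -18819*(-10147) = 190956393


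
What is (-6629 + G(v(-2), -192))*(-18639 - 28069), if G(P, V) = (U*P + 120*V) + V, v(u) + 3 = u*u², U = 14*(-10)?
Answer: 1322817268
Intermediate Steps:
U = -140
v(u) = -3 + u³ (v(u) = -3 + u*u² = -3 + u³)
G(P, V) = -140*P + 121*V (G(P, V) = (-140*P + 120*V) + V = -140*P + 121*V)
(-6629 + G(v(-2), -192))*(-18639 - 28069) = (-6629 + (-140*(-3 + (-2)³) + 121*(-192)))*(-18639 - 28069) = (-6629 + (-140*(-3 - 8) - 23232))*(-46708) = (-6629 + (-140*(-11) - 23232))*(-46708) = (-6629 + (1540 - 23232))*(-46708) = (-6629 - 21692)*(-46708) = -28321*(-46708) = 1322817268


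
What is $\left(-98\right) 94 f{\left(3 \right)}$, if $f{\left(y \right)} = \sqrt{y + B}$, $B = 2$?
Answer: $- 9212 \sqrt{5} \approx -20599.0$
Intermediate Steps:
$f{\left(y \right)} = \sqrt{2 + y}$ ($f{\left(y \right)} = \sqrt{y + 2} = \sqrt{2 + y}$)
$\left(-98\right) 94 f{\left(3 \right)} = \left(-98\right) 94 \sqrt{2 + 3} = - 9212 \sqrt{5}$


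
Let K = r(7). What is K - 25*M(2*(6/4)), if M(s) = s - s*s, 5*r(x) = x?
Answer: 757/5 ≈ 151.40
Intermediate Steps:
r(x) = x/5
K = 7/5 (K = (⅕)*7 = 7/5 ≈ 1.4000)
M(s) = s - s²
K - 25*M(2*(6/4)) = 7/5 - 25*2*(6/4)*(1 - 2*6/4) = 7/5 - 25*2*(6*(¼))*(1 - 2*6*(¼)) = 7/5 - 25*2*(3/2)*(1 - 2*3/2) = 7/5 - 75*(1 - 1*3) = 7/5 - 75*(1 - 3) = 7/5 - 75*(-2) = 7/5 - 25*(-6) = 7/5 + 150 = 757/5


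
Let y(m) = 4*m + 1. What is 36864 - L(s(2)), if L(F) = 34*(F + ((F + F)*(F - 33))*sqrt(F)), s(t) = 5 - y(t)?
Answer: 37000 - 20128*I ≈ 37000.0 - 20128.0*I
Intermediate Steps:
y(m) = 1 + 4*m
s(t) = 4 - 4*t (s(t) = 5 - (1 + 4*t) = 5 + (-1 - 4*t) = 4 - 4*t)
L(F) = 34*F + 68*F**(3/2)*(-33 + F) (L(F) = 34*(F + ((2*F)*(-33 + F))*sqrt(F)) = 34*(F + (2*F*(-33 + F))*sqrt(F)) = 34*(F + 2*F**(3/2)*(-33 + F)) = 34*F + 68*F**(3/2)*(-33 + F))
36864 - L(s(2)) = 36864 - (-2244*(4 - 4*2)**(3/2) + 34*(4 - 4*2) + 68*(4 - 4*2)**(5/2)) = 36864 - (-2244*(4 - 8)**(3/2) + 34*(4 - 8) + 68*(4 - 8)**(5/2)) = 36864 - (-(-17952)*I + 34*(-4) + 68*(-4)**(5/2)) = 36864 - (-(-17952)*I - 136 + 68*(32*I)) = 36864 - (17952*I - 136 + 2176*I) = 36864 - (-136 + 20128*I) = 36864 + (136 - 20128*I) = 37000 - 20128*I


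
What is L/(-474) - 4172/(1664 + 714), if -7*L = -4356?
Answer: -2016772/657517 ≈ -3.0673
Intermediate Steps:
L = 4356/7 (L = -1/7*(-4356) = 4356/7 ≈ 622.29)
L/(-474) - 4172/(1664 + 714) = (4356/7)/(-474) - 4172/(1664 + 714) = (4356/7)*(-1/474) - 4172/2378 = -726/553 - 4172*1/2378 = -726/553 - 2086/1189 = -2016772/657517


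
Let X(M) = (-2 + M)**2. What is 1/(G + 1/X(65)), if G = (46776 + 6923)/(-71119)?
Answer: -282271311/213060212 ≈ -1.3248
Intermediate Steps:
G = -53699/71119 (G = 53699*(-1/71119) = -53699/71119 ≈ -0.75506)
1/(G + 1/X(65)) = 1/(-53699/71119 + 1/((-2 + 65)**2)) = 1/(-53699/71119 + 1/(63**2)) = 1/(-53699/71119 + 1/3969) = 1/(-213060212/282271311) = -282271311/213060212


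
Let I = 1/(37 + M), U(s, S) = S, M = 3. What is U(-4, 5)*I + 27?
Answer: 217/8 ≈ 27.125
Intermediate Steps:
I = 1/40 (I = 1/(37 + 3) = 1/40 ≈ 0.025000)
U(-4, 5)*I + 27 = 5*(1/40) + 27 = ⅛ + 27 = 217/8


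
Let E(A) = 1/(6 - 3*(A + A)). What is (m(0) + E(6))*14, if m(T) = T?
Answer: -7/15 ≈ -0.46667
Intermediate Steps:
E(A) = 1/(6 - 6*A)
(m(0) + E(6))*14 = (0 - 1/(-6 + 6*6))*14 = (0 - 1/(-6 + 36))*14 = (0 - 1/30)*14 = -1/30*14 = -7/15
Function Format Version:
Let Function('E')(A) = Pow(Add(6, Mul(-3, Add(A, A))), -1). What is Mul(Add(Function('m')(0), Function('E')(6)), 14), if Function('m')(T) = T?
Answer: Rational(-7, 15) ≈ -0.46667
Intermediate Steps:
Function('E')(A) = Pow(Add(6, Mul(-6, A)), -1) (Function('E')(A) = Pow(Add(6, Mul(-3, Mul(2, A))), -1) = Pow(Add(6, Mul(-6, A)), -1))
Mul(Add(Function('m')(0), Function('E')(6)), 14) = Mul(Add(0, Mul(-1, Pow(Add(-6, Mul(6, 6)), -1))), 14) = Mul(Add(0, Mul(-1, Pow(Add(-6, 36), -1))), 14) = Mul(Add(0, Mul(-1, Pow(30, -1))), 14) = Mul(Add(0, Mul(-1, Rational(1, 30))), 14) = Mul(Add(0, Rational(-1, 30)), 14) = Mul(Rational(-1, 30), 14) = Rational(-7, 15)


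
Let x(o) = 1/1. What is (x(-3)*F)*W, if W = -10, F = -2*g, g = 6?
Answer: 120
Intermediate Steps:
x(o) = 1
F = -12 (F = -2*6 = -12)
(x(-3)*F)*W = (1*(-12))*(-10) = -12*(-10) = 120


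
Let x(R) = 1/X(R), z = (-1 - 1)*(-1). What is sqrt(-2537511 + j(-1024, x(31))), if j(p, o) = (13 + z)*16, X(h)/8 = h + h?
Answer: 3*I*sqrt(281919) ≈ 1592.9*I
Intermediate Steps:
X(h) = 16*h (X(h) = 8*(h + h) = 8*(2*h) = 16*h)
z = 2 (z = -2*(-1) = 2)
x(R) = 1/(16*R)
j(p, o) = 240 (j(p, o) = (13 + 2)*16 = 15*16 = 240)
sqrt(-2537511 + j(-1024, x(31))) = sqrt(-2537511 + 240) = sqrt(-2537271) = 3*I*sqrt(281919)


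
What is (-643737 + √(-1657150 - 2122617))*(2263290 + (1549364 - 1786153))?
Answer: -1304533674237 + 2026501*I*√3779767 ≈ -1.3045e+12 + 3.9398e+9*I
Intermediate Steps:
(-643737 + √(-1657150 - 2122617))*(2263290 + (1549364 - 1786153)) = (-643737 + √(-3779767))*(2263290 - 236789) = (-643737 + I*√3779767)*2026501 = -1304533674237 + 2026501*I*√3779767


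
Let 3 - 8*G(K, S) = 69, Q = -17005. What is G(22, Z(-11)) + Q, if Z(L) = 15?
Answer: -68053/4 ≈ -17013.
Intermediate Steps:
G(K, S) = -33/4 (G(K, S) = 3/8 - 1/8*69 = 3/8 - 69/8 = -33/4)
G(22, Z(-11)) + Q = -33/4 - 17005 = -68053/4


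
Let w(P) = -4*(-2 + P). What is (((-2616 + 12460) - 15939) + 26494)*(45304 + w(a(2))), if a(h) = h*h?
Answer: 923993104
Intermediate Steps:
a(h) = h²
w(P) = 8 - 4*P
(((-2616 + 12460) - 15939) + 26494)*(45304 + w(a(2))) = (((-2616 + 12460) - 15939) + 26494)*(45304 + (8 - 4*2²)) = ((9844 - 15939) + 26494)*(45304 + (8 - 4*4)) = (-6095 + 26494)*(45304 + (8 - 16)) = 20399*(45304 - 8) = 20399*45296 = 923993104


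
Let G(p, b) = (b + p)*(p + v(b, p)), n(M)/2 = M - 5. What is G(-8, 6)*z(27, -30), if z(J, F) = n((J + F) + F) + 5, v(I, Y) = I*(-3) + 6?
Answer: -2840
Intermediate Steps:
v(I, Y) = 6 - 3*I (v(I, Y) = -3*I + 6 = 6 - 3*I)
n(M) = -10 + 2*M (n(M) = 2*(M - 5) = 2*(-5 + M) = -10 + 2*M)
z(J, F) = -5 + 2*J + 4*F (z(J, F) = (-10 + 2*((J + F) + F)) + 5 = (-10 + 2*((F + J) + F)) + 5 = (-10 + 2*(J + 2*F)) + 5 = (-10 + (2*J + 4*F)) + 5 = (-10 + 2*J + 4*F) + 5 = -5 + 2*J + 4*F)
G(p, b) = (b + p)*(6 + p - 3*b) (G(p, b) = (b + p)*(p + (6 - 3*b)) = (b + p)*(6 + p - 3*b))
G(-8, 6)*z(27, -30) = ((-8)² + 6*(-8) - 3*6*(-2 + 6) - 3*(-8)*(-2 + 6))*(-5 + 2*27 + 4*(-30)) = (64 - 48 - 3*6*4 - 3*(-8)*4)*(-5 + 54 - 120) = (64 - 48 - 72 + 96)*(-71) = 40*(-71) = -2840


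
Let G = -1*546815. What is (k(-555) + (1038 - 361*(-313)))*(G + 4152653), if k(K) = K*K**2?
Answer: -616020801409272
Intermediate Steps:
k(K) = K**3
G = -546815
(k(-555) + (1038 - 361*(-313)))*(G + 4152653) = ((-555)**3 + (1038 - 361*(-313)))*(-546815 + 4152653) = (-170953875 + (1038 + 112993))*3605838 = (-170953875 + 114031)*3605838 = -170839844*3605838 = -616020801409272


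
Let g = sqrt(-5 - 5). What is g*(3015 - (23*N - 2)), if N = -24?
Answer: 3569*I*sqrt(10) ≈ 11286.0*I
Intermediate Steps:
g = I*sqrt(10) (g = sqrt(-10) = I*sqrt(10) ≈ 3.1623*I)
g*(3015 - (23*N - 2)) = (I*sqrt(10))*(3015 - (23*(-24) - 2)) = (I*sqrt(10))*(3015 - (-552 - 2)) = (I*sqrt(10))*(3015 - 1*(-554)) = (I*sqrt(10))*(3015 + 554) = (I*sqrt(10))*3569 = 3569*I*sqrt(10)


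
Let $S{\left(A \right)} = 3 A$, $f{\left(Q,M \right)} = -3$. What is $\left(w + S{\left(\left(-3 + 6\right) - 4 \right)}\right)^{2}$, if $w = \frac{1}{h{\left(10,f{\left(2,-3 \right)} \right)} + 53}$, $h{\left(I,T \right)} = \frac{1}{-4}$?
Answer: $\frac{395641}{44521} \approx 8.8866$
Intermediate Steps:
$h{\left(I,T \right)} = - \frac{1}{4}$
$w = \frac{4}{211}$ ($w = \frac{1}{- \frac{1}{4} + 53} = \frac{1}{\frac{211}{4}} = \frac{4}{211} \approx 0.018957$)
$\left(w + S{\left(\left(-3 + 6\right) - 4 \right)}\right)^{2} = \left(\frac{4}{211} + 3 \left(\left(-3 + 6\right) - 4\right)\right)^{2} = \left(\frac{4}{211} + 3 \left(3 - 4\right)\right)^{2} = \left(\frac{4}{211} + 3 \left(-1\right)\right)^{2} = \left(\frac{4}{211} - 3\right)^{2} = \left(- \frac{629}{211}\right)^{2} = \frac{395641}{44521}$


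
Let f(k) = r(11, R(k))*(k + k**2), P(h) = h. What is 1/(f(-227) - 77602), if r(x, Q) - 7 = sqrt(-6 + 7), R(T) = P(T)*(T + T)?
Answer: 1/332814 ≈ 3.0047e-6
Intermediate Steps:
R(T) = 2*T**2 (R(T) = T*(T + T) = T*(2*T) = 2*T**2)
r(x, Q) = 8 (r(x, Q) = 7 + sqrt(-6 + 7) = 7 + sqrt(1) = 7 + 1 = 8)
f(k) = 8*k + 8*k**2 (f(k) = 8*(k + k**2) = 8*k + 8*k**2)
1/(f(-227) - 77602) = 1/(8*(-227)*(1 - 227) - 77602) = 1/(8*(-227)*(-226) - 77602) = 1/(410416 - 77602) = 1/332814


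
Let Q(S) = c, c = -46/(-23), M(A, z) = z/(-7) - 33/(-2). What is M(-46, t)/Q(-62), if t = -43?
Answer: 317/28 ≈ 11.321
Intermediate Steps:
M(A, z) = 33/2 - z/7 (M(A, z) = z*(-1/7) - 33*(-1/2) = -z/7 + 33/2 = 33/2 - z/7)
c = 2 (c = -46*(-1/23) = 2)
Q(S) = 2
M(-46, t)/Q(-62) = (33/2 - 1/7*(-43))/2 = (33/2 + 43/7)*(1/2) = (317/14)*(1/2) = 317/28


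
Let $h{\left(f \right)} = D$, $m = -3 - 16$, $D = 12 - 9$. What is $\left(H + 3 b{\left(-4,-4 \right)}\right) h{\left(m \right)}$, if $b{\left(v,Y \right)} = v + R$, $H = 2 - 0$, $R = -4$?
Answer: $-66$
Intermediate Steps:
$D = 3$
$m = -19$ ($m = -3 - 16 = -19$)
$h{\left(f \right)} = 3$
$H = 2$ ($H = 2 + 0 = 2$)
$b{\left(v,Y \right)} = -4 + v$ ($b{\left(v,Y \right)} = v - 4 = -4 + v$)
$\left(H + 3 b{\left(-4,-4 \right)}\right) h{\left(m \right)} = \left(2 + 3 \left(-4 - 4\right)\right) 3 = \left(2 + 3 \left(-8\right)\right) 3 = \left(2 - 24\right) 3 = \left(-22\right) 3 = -66$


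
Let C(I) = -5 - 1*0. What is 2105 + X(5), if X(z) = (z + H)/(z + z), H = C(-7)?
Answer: 2105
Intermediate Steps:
C(I) = -5 (C(I) = -5 + 0 = -5)
H = -5
X(z) = (-5 + z)/(2*z) (X(z) = (z - 5)/(z + z) = (-5 + z)/((2*z)) = (-5 + z)*(1/(2*z)) = (-5 + z)/(2*z))
2105 + X(5) = 2105 + (1/2)*(-5 + 5)/5 = 2105 + (1/2)*(1/5)*0 = 2105 + 0 = 2105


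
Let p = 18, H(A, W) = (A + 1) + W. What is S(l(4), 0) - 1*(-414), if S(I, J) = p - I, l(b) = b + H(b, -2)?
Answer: 425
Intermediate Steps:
H(A, W) = 1 + A + W (H(A, W) = (1 + A) + W = 1 + A + W)
l(b) = -1 + 2*b (l(b) = b + (1 + b - 2) = b + (-1 + b) = -1 + 2*b)
S(I, J) = 18 - I
S(l(4), 0) - 1*(-414) = (18 - (-1 + 2*4)) - 1*(-414) = (18 - (-1 + 8)) + 414 = (18 - 1*7) + 414 = (18 - 7) + 414 = 11 + 414 = 425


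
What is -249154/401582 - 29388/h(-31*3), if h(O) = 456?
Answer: -496471085/7630058 ≈ -65.068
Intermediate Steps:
-249154/401582 - 29388/h(-31*3) = -249154/401582 - 29388/456 = -249154*1/401582 - 29388*1/456 = -124577/200791 - 2449/38 = -496471085/7630058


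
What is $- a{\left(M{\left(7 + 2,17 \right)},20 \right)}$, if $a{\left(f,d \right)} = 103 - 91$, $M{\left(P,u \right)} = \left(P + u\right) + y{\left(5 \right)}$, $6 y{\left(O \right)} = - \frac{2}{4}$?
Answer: $-12$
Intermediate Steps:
$y{\left(O \right)} = - \frac{1}{12}$ ($y{\left(O \right)} = \frac{\left(-2\right) \frac{1}{4}}{6} = \frac{1}{6} \left(- \frac{1}{2}\right) = - \frac{1}{12}$)
$M{\left(P,u \right)} = - \frac{1}{12} + P + u$ ($M{\left(P,u \right)} = \left(P + u\right) - \frac{1}{12} = - \frac{1}{12} + P + u$)
$a{\left(f,d \right)} = 12$
$- a{\left(M{\left(7 + 2,17 \right)},20 \right)} = \left(-1\right) 12 = -12$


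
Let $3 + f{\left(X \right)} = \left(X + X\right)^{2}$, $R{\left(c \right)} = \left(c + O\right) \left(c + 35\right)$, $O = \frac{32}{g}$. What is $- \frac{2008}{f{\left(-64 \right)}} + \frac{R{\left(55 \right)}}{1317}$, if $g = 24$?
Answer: $\frac{26802378}{7191259} \approx 3.7271$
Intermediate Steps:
$O = \frac{4}{3}$ ($O = \frac{32}{24} = 32 \cdot \frac{1}{24} = \frac{4}{3} \approx 1.3333$)
$R{\left(c \right)} = \left(35 + c\right) \left(\frac{4}{3} + c\right)$ ($R{\left(c \right)} = \left(c + \frac{4}{3}\right) \left(c + 35\right) = \left(\frac{4}{3} + c\right) \left(35 + c\right) = \left(35 + c\right) \left(\frac{4}{3} + c\right)$)
$f{\left(X \right)} = -3 + 4 X^{2}$ ($f{\left(X \right)} = -3 + \left(X + X\right)^{2} = -3 + \left(2 X\right)^{2} = -3 + 4 X^{2}$)
$- \frac{2008}{f{\left(-64 \right)}} + \frac{R{\left(55 \right)}}{1317} = - \frac{2008}{-3 + 4 \left(-64\right)^{2}} + \frac{\frac{140}{3} + 55^{2} + \frac{109}{3} \cdot 55}{1317} = - \frac{2008}{-3 + 4 \cdot 4096} + \left(\frac{140}{3} + 3025 + \frac{5995}{3}\right) \frac{1}{1317} = - \frac{2008}{-3 + 16384} + 5070 \cdot \frac{1}{1317} = - \frac{2008}{16381} + \frac{1690}{439} = \frac{26802378}{7191259}$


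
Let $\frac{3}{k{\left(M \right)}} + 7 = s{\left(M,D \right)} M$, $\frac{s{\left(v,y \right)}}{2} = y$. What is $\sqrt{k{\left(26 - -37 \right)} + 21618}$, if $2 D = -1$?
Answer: $\frac{\sqrt{105927990}}{70} \approx 147.03$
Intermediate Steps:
$D = - \frac{1}{2}$ ($D = \frac{1}{2} \left(-1\right) = - \frac{1}{2} \approx -0.5$)
$s{\left(v,y \right)} = 2 y$
$k{\left(M \right)} = \frac{3}{-7 - M}$ ($k{\left(M \right)} = \frac{3}{-7 + 2 \left(- \frac{1}{2}\right) M} = \frac{3}{-7 - M}$)
$\sqrt{k{\left(26 - -37 \right)} + 21618} = \sqrt{- \frac{3}{7 + \left(26 - -37\right)} + 21618} = \sqrt{- \frac{3}{7 + \left(26 + 37\right)} + 21618} = \sqrt{- \frac{3}{7 + 63} + 21618} = \sqrt{- \frac{3}{70} + 21618} = \sqrt{\frac{1513257}{70}} = \frac{\sqrt{105927990}}{70}$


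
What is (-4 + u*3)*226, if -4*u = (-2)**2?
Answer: -1582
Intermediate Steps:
u = -1 (u = -1/4*(-2)**2 = -1/4*4 = -1)
(-4 + u*3)*226 = (-4 - 1*3)*226 = (-4 - 3)*226 = -7*226 = -1582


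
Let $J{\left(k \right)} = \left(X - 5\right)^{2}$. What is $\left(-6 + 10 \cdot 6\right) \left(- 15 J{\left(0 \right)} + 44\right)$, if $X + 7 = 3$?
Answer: $-63234$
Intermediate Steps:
$X = -4$ ($X = -7 + 3 = -4$)
$J{\left(k \right)} = 81$ ($J{\left(k \right)} = \left(-4 - 5\right)^{2} = \left(-9\right)^{2} = 81$)
$\left(-6 + 10 \cdot 6\right) \left(- 15 J{\left(0 \right)} + 44\right) = \left(-6 + 10 \cdot 6\right) \left(\left(-15\right) 81 + 44\right) = \left(-6 + 60\right) \left(-1215 + 44\right) = 54 \left(-1171\right) = -63234$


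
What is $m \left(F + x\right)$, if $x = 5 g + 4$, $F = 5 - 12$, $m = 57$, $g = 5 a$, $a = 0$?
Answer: $-171$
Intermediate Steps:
$g = 0$ ($g = 5 \cdot 0 = 0$)
$F = -7$ ($F = 5 - 12 = -7$)
$x = 4$ ($x = 5 \cdot 0 + 4 = 0 + 4 = 4$)
$m \left(F + x\right) = 57 \left(-7 + 4\right) = 57 \left(-3\right) = -171$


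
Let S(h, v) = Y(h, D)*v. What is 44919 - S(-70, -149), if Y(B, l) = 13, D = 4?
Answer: 46856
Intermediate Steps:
S(h, v) = 13*v
44919 - S(-70, -149) = 44919 - 13*(-149) = 44919 - 1*(-1937) = 44919 + 1937 = 46856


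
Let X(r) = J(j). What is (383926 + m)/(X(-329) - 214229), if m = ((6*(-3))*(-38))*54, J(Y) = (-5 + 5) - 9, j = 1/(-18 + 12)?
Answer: -210431/107119 ≈ -1.9645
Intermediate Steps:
j = -1/6 (j = 1/(-6) = -1/6 ≈ -0.16667)
J(Y) = -9 (J(Y) = 0 - 9 = -9)
X(r) = -9
m = 36936 (m = -18*(-38)*54 = 684*54 = 36936)
(383926 + m)/(X(-329) - 214229) = (383926 + 36936)/(-9 - 214229) = 420862/(-214238) = 420862*(-1/214238) = -210431/107119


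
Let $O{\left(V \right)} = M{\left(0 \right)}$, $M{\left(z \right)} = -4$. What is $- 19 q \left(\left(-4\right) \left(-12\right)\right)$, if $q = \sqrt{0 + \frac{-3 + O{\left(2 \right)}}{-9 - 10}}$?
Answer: $- 48 \sqrt{133} \approx -553.56$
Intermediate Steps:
$O{\left(V \right)} = -4$
$q = \frac{\sqrt{133}}{19}$ ($q = \sqrt{0 + \frac{-3 - 4}{-9 - 10}} = \sqrt{0 - \frac{7}{-19}} = \sqrt{0 - - \frac{7}{19}} = \sqrt{0 + \frac{7}{19}} = \sqrt{\frac{7}{19}} = \frac{\sqrt{133}}{19} \approx 0.60698$)
$- 19 q \left(\left(-4\right) \left(-12\right)\right) = - 19 \frac{\sqrt{133}}{19} \left(\left(-4\right) \left(-12\right)\right) = - \sqrt{133} \cdot 48 = - 48 \sqrt{133}$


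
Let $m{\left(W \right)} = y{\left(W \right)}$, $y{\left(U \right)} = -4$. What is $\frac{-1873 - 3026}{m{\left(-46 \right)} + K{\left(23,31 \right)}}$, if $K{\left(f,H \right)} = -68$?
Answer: $\frac{1633}{24} \approx 68.042$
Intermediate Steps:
$m{\left(W \right)} = -4$
$\frac{-1873 - 3026}{m{\left(-46 \right)} + K{\left(23,31 \right)}} = \frac{-1873 - 3026}{-4 - 68} = - \frac{4899}{-72} = \left(-4899\right) \left(- \frac{1}{72}\right) = \frac{1633}{24}$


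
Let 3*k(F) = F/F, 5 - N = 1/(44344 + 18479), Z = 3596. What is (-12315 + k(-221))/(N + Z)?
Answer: -386822152/113112811 ≈ -3.4198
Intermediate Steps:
N = 314114/62823 (N = 5 - 1/(44344 + 18479) = 5 - 1/62823 = 314114/62823 ≈ 5.0000)
k(F) = ⅓ (k(F) = (F/F)/3 = (⅓)*1 = ⅓)
(-12315 + k(-221))/(N + Z) = (-12315 + ⅓)/(314114/62823 + 3596) = -36944/(3*226225622/62823) = -36944/3*62823/226225622 = -386822152/113112811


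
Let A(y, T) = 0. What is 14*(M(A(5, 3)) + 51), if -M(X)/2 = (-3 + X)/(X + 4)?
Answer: 735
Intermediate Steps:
M(X) = -2*(-3 + X)/(4 + X) (M(X) = -2*(-3 + X)/(X + 4) = -2*(-3 + X)/(4 + X))
14*(M(A(5, 3)) + 51) = 14*(2*(3 - 1*0)/(4 + 0) + 51) = 14*(2*(3 + 0)/4 + 51) = 14*(2*(1/4)*3 + 51) = 14*(3/2 + 51) = 14*(105/2) = 735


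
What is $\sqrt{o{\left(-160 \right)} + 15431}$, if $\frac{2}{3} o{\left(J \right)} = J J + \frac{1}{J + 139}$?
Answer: $\frac{3 \sqrt{1172318}}{14} \approx 232.01$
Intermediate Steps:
$o{\left(J \right)} = \frac{3 J^{2}}{2} + \frac{3}{2 \left(139 + J\right)}$ ($o{\left(J \right)} = \frac{3 \left(J J + \frac{1}{J + 139}\right)}{2} = \frac{3 \left(J^{2} + \frac{1}{139 + J}\right)}{2} = \frac{3 J^{2}}{2} + \frac{3}{2 \left(139 + J\right)}$)
$\sqrt{o{\left(-160 \right)} + 15431} = \sqrt{\frac{3 \left(1 + \left(-160\right)^{3} + 139 \left(-160\right)^{2}\right)}{2 \left(139 - 160\right)} + 15431} = \sqrt{\frac{3 \left(1 - 4096000 + 139 \cdot 25600\right)}{2 \left(-21\right)} + 15431} = \sqrt{\frac{3}{2} \left(- \frac{1}{21}\right) \left(1 - 4096000 + 3558400\right) + 15431} = \sqrt{\frac{3}{2} \left(- \frac{1}{21}\right) \left(-537599\right) + 15431} = \sqrt{\frac{537599}{14} + 15431} = \sqrt{\frac{753633}{14}} = \frac{3 \sqrt{1172318}}{14}$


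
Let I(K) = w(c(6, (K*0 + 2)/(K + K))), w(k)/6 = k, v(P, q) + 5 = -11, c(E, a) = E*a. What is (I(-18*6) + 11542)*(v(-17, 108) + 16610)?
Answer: 574567250/3 ≈ 1.9152e+8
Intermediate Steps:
v(P, q) = -16 (v(P, q) = -5 - 11 = -16)
w(k) = 6*k
I(K) = 36/K (I(K) = 6*(6*((K*0 + 2)/(K + K))) = 6*(6*((0 + 2)/((2*K)))) = 6*(6*(2*(1/(2*K)))) = 6*(6/K) = 36/K)
(I(-18*6) + 11542)*(v(-17, 108) + 16610) = (36/((-18*6)) + 11542)*(-16 + 16610) = (36/(-108) + 11542)*16594 = (36*(-1/108) + 11542)*16594 = (-⅓ + 11542)*16594 = (34625/3)*16594 = 574567250/3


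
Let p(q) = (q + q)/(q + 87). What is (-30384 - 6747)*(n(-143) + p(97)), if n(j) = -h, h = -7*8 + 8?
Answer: -167572203/92 ≈ -1.8214e+6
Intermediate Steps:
p(q) = 2*q/(87 + q) (p(q) = (2*q)/(87 + q) = 2*q/(87 + q))
h = -48 (h = -56 + 8 = -48)
n(j) = 48 (n(j) = -1*(-48) = 48)
(-30384 - 6747)*(n(-143) + p(97)) = (-30384 - 6747)*(48 + 2*97/(87 + 97)) = -37131*(48 + 2*97/184) = -37131*(48 + 2*97*(1/184)) = -37131*(48 + 97/92) = -37131*4513/92 = -167572203/92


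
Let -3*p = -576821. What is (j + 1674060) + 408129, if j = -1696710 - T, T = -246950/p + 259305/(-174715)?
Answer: 7769715095311668/20155856203 ≈ 3.8548e+5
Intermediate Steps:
p = 576821/3 (p = -⅓*(-576821) = 576821/3 ≈ 1.9227e+5)
T = -55802035431/20155856203 (T = -246950/576821/3 + 259305/(-174715) = -246950*3/576821 + 259305*(-1/174715) = -740850/576821 - 51861/34943 = -55802035431/20155856203 ≈ -2.7685)
j = -34198586976156699/20155856203 (j = -1696710 - 1*(-55802035431/20155856203) = -1696710 + 55802035431/20155856203 = -34198586976156699/20155856203 ≈ -1.6967e+6)
(j + 1674060) + 408129 = (-34198586976156699/20155856203 + 1674060) + 408129 = -456474340962519/20155856203 + 408129 = 7769715095311668/20155856203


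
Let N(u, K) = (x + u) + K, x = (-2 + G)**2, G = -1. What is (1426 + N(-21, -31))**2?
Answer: 1912689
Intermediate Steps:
x = 9 (x = (-2 - 1)**2 = (-3)**2 = 9)
N(u, K) = 9 + K + u (N(u, K) = (9 + u) + K = 9 + K + u)
(1426 + N(-21, -31))**2 = (1426 + (9 - 31 - 21))**2 = (1426 - 43)**2 = 1383**2 = 1912689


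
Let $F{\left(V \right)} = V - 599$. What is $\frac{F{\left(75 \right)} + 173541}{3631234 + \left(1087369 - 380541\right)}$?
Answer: $\frac{173017}{4338062} \approx 0.039883$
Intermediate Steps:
$F{\left(V \right)} = -599 + V$ ($F{\left(V \right)} = V - 599 = -599 + V$)
$\frac{F{\left(75 \right)} + 173541}{3631234 + \left(1087369 - 380541\right)} = \frac{\left(-599 + 75\right) + 173541}{3631234 + \left(1087369 - 380541\right)} = \frac{-524 + 173541}{3631234 + \left(1087369 - 380541\right)} = \frac{173017}{3631234 + 706828} = \frac{173017}{4338062}$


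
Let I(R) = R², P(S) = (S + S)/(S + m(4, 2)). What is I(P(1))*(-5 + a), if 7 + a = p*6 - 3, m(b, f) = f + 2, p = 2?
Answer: -12/25 ≈ -0.48000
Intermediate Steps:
m(b, f) = 2 + f
P(S) = 2*S/(4 + S) (P(S) = (S + S)/(S + (2 + 2)) = (2*S)/(S + 4) = (2*S)/(4 + S) = 2*S/(4 + S))
a = 2 (a = -7 + (2*6 - 3) = -7 + (12 - 3) = -7 + 9 = 2)
I(P(1))*(-5 + a) = (2*1/(4 + 1))²*(-5 + 2) = (2*1/5)²*(-3) = (2*1*(⅕))²*(-3) = (⅖)²*(-3) = (4/25)*(-3) = -12/25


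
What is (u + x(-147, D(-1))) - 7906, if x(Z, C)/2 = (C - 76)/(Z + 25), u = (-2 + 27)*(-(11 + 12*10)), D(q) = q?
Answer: -681964/61 ≈ -11180.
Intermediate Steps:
u = -3275 (u = 25*(-(11 + 120)) = 25*(-1*131) = 25*(-131) = -3275)
x(Z, C) = 2*(-76 + C)/(25 + Z) (x(Z, C) = 2*((C - 76)/(Z + 25)) = 2*((-76 + C)/(25 + Z)) = 2*(-76 + C)/(25 + Z))
(u + x(-147, D(-1))) - 7906 = (-3275 + 2*(-76 - 1)/(25 - 147)) - 7906 = (-3275 + 2*(-77)/(-122)) - 7906 = (-3275 + 2*(-1/122)*(-77)) - 7906 = (-3275 + 77/61) - 7906 = -199698/61 - 7906 = -681964/61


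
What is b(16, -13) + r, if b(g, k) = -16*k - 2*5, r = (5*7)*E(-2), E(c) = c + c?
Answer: 58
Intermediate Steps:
E(c) = 2*c
r = -140 (r = (5*7)*(2*(-2)) = 35*(-4) = -140)
b(g, k) = -10 - 16*k (b(g, k) = -16*k - 10 = -10 - 16*k)
b(16, -13) + r = (-10 - 16*(-13)) - 140 = (-10 + 208) - 140 = 198 - 140 = 58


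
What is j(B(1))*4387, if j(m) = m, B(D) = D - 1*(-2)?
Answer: 13161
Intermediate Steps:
B(D) = 2 + D (B(D) = D + 2 = 2 + D)
j(B(1))*4387 = (2 + 1)*4387 = 3*4387 = 13161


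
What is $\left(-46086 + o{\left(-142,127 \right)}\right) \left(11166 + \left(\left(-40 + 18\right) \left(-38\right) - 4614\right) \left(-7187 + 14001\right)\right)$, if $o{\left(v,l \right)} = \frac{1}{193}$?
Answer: $\frac{228876890723222}{193} \approx 1.1859 \cdot 10^{12}$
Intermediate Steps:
$o{\left(v,l \right)} = \frac{1}{193}$
$\left(-46086 + o{\left(-142,127 \right)}\right) \left(11166 + \left(\left(-40 + 18\right) \left(-38\right) - 4614\right) \left(-7187 + 14001\right)\right) = \left(-46086 + \frac{1}{193}\right) \left(11166 + \left(\left(-40 + 18\right) \left(-38\right) - 4614\right) \left(-7187 + 14001\right)\right) = - \frac{8894597 \left(11166 + \left(\left(-22\right) \left(-38\right) - 4614\right) 6814\right)}{193} = - \frac{8894597 \left(11166 + \left(836 - 4614\right) 6814\right)}{193} = - \frac{8894597 \left(11166 - 25743292\right)}{193} = \left(- \frac{8894597}{193}\right) \left(-25732126\right) = \frac{228876890723222}{193}$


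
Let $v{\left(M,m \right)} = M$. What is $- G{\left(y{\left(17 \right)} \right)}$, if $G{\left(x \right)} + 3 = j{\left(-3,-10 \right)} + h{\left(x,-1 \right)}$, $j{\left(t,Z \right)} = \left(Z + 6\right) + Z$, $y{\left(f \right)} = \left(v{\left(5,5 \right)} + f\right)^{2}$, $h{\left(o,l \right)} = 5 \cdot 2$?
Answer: $7$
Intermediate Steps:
$h{\left(o,l \right)} = 10$
$y{\left(f \right)} = \left(5 + f\right)^{2}$
$j{\left(t,Z \right)} = 6 + 2 Z$ ($j{\left(t,Z \right)} = \left(6 + Z\right) + Z = 6 + 2 Z$)
$G{\left(x \right)} = -7$ ($G{\left(x \right)} = -3 + \left(\left(6 + 2 \left(-10\right)\right) + 10\right) = -3 + \left(\left(6 - 20\right) + 10\right) = -3 + \left(-14 + 10\right) = -3 - 4 = -7$)
$- G{\left(y{\left(17 \right)} \right)} = \left(-1\right) \left(-7\right) = 7$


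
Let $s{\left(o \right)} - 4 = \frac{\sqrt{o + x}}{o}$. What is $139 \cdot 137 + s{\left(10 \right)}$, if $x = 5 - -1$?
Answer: $\frac{95237}{5} \approx 19047.0$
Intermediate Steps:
$x = 6$ ($x = 5 + 1 = 6$)
$s{\left(o \right)} = 4 + \frac{\sqrt{6 + o}}{o}$ ($s{\left(o \right)} = 4 + \frac{\sqrt{o + 6}}{o} = 4 + \frac{\sqrt{6 + o}}{o}$)
$139 \cdot 137 + s{\left(10 \right)} = 139 \cdot 137 + \left(4 + \frac{\sqrt{6 + 10}}{10}\right) = 19043 + \left(4 + \frac{\sqrt{16}}{10}\right) = 19043 + \left(4 + \frac{1}{10} \cdot 4\right) = 19043 + \left(4 + \frac{2}{5}\right) = 19043 + \frac{22}{5} = \frac{95237}{5}$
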